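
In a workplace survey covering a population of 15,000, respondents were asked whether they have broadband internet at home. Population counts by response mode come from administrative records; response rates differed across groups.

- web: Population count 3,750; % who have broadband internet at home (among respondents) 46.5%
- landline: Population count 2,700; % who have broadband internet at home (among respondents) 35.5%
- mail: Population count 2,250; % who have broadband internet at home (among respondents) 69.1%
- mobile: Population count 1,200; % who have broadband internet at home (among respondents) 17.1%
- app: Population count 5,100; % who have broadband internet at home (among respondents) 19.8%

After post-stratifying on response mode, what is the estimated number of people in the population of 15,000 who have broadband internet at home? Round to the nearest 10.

5,470

Apply each group's respondent rate to its population count:
  web: 3,750 × 46.5% = 1743.75
  landline: 2,700 × 35.5% = 958.5
  mail: 2,250 × 69.1% = 1554.75
  mobile: 1,200 × 17.1% = 205.2
  app: 5,100 × 19.8% = 1009.8
Estimated total = 5472 → 5,470.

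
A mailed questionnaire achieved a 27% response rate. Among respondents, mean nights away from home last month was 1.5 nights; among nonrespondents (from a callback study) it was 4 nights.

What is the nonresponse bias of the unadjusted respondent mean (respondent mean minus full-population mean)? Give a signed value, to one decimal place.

-1.8

Nonresponse fraction = 1 − 0.27 = 0.73.
Bias = (nonresponse fraction) × (respondent mean − nonrespondent mean)
     = 0.73 × (1.5 − 4) = 0.73 × -2.5 = -1.825.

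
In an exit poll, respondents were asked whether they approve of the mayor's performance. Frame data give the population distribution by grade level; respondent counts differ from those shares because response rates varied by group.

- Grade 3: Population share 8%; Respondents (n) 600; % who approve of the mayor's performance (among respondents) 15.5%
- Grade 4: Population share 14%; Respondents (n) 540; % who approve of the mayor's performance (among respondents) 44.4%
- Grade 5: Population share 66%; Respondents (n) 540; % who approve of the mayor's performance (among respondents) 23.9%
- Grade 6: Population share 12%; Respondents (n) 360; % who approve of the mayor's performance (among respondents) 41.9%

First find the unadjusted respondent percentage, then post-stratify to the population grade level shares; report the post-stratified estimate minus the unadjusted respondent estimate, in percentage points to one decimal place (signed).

Unadjusted (pooled respondent) estimate weights by respondent counts:
  (600/2040)×15.5 + (540/2040)×44.4 + (540/2040)×23.9 + (360/2040)×41.9 = 30.0324%
Reweighting by population grade level shares:
  0.08×15.5 + 0.14×44.4 + 0.66×23.9 + 0.12×41.9 = 28.258%
Difference = 28.258 − 30.0324 = -1.7744 pp.

-1.8 percentage points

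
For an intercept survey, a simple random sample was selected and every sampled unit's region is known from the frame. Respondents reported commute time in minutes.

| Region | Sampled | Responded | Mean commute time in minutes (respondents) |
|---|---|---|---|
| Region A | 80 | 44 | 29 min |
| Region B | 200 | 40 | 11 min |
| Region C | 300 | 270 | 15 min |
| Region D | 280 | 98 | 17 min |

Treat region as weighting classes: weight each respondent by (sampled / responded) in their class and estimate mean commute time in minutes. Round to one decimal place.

Class response rates: Region A 44/80 = 55%, Region B 40/200 = 20%, Region C 270/300 = 90%, Region D 98/280 = 35%.
Weighting each respondent by the inverse class response rate inflates each class back to its sampled size, so the class weight is n_sampled:
  Region A: 80 × 29 = 2320
  Region B: 200 × 11 = 2200
  Region C: 300 × 15 = 4500
  Region D: 280 × 17 = 4760
Adjusted estimate = 13,780 / 860 = 16.0233 → 16.0.

16.0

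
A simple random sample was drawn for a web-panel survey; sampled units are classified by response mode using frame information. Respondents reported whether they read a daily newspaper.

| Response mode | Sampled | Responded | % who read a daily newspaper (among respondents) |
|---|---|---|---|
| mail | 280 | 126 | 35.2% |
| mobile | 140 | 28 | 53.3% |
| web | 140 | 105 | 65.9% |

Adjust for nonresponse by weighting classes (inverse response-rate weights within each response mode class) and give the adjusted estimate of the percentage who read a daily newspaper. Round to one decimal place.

47.4%

Response rates by class: mail 126/280 = 45%, mobile 28/140 = 20%, web 105/140 = 75%.
Weighting each respondent by the inverse class response rate inflates each class back to its sampled size, so the class weight is n_sampled:
  mail: 280 × 35.2 = 9856
  mobile: 140 × 53.3 = 7462
  web: 140 × 65.9 = 9226
Adjusted estimate = 26,544 / 560 = 47.4 → 47.4%.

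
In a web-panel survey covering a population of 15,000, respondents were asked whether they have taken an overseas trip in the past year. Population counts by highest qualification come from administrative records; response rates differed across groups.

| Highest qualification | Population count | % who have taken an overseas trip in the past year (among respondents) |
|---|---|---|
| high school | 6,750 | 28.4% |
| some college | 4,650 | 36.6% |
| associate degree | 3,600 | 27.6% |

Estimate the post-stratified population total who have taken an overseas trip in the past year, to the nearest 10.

4,610

Estimated count per cell = population count × respondent percentage:
  high school: 6,750 × 28.4% = 1917
  some college: 4,650 × 36.6% = 1701.9
  associate degree: 3,600 × 27.6% = 993.6
Estimated total = 4612.5 → 4,610.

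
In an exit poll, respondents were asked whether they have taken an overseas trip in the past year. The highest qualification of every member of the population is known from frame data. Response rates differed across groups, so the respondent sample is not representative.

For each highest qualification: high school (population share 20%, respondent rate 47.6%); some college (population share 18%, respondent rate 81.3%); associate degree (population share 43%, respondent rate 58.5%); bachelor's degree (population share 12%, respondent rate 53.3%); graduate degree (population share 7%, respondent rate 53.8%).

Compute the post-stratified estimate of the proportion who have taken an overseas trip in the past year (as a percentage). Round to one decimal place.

59.5%

Reweight to the known highest qualification distribution:
  high school: 0.2 × 47.6 = 9.52
  some college: 0.18 × 81.3 = 14.634
  associate degree: 0.43 × 58.5 = 25.155
  bachelor's degree: 0.12 × 53.3 = 6.396
  graduate degree: 0.07 × 53.8 = 3.766
Post-stratified estimate = 59.471 → 59.5%.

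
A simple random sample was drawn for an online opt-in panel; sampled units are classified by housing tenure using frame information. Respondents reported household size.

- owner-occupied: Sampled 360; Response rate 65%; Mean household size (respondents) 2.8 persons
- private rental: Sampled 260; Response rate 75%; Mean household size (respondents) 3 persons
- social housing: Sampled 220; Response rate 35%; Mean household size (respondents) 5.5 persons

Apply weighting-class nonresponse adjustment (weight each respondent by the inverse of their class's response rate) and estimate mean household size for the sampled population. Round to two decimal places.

3.57

With weight = n_sampled/n_responded per class, the weighted class total is n_sampled:
  owner-occupied: 360 × 2.8 = 1008
  private rental: 260 × 3 = 780
  social housing: 220 × 5.5 = 1210
Adjusted estimate = 2998 / 840 = 3.56905 → 3.57.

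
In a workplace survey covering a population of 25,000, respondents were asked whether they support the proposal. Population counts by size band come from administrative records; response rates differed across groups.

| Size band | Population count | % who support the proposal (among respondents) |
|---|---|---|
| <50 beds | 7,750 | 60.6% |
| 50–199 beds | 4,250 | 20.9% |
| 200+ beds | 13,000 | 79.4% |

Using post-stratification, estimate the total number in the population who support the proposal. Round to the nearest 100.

Each cell contributes its population count × the respondent rate:
  <50 beds: 7,750 × 60.6% = 4696.5
  50–199 beds: 4,250 × 20.9% = 888.25
  200+ beds: 13,000 × 79.4% = 10,322
Estimated total = 15906.8 → 15,900.

15,900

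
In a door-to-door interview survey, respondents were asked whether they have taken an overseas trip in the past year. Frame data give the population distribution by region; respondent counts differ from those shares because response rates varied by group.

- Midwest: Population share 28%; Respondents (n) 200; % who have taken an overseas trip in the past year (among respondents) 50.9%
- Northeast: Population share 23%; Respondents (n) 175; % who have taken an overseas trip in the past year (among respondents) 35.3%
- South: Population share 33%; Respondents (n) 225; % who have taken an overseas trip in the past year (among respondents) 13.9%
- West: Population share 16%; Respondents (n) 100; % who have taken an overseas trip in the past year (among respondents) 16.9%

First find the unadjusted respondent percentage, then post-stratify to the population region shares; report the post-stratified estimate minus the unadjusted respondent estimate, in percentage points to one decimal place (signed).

-0.6 percentage points

Without adjustment, the pooled respondent share is:
  (200/700)×50.9 + (175/700)×35.3 + (225/700)×13.9 + (100/700)×16.9 = 30.25%
Reweighting by population region shares:
  0.28×50.9 + 0.23×35.3 + 0.33×13.9 + 0.16×16.9 = 29.662%
Difference = 29.662 − 30.25 = -0.588 pp.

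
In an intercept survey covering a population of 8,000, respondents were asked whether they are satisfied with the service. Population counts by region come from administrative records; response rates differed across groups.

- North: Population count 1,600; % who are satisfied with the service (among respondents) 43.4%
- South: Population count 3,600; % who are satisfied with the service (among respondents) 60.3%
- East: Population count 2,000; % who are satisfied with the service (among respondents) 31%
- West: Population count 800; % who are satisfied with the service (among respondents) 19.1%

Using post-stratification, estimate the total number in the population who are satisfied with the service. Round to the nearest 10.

3,640

Estimated count per cell = population count × respondent percentage:
  North: 1,600 × 43.4% = 694.4
  South: 3,600 × 60.3% = 2170.8
  East: 2,000 × 31% = 620
  West: 800 × 19.1% = 152.8
Estimated total = 3638 → 3,640.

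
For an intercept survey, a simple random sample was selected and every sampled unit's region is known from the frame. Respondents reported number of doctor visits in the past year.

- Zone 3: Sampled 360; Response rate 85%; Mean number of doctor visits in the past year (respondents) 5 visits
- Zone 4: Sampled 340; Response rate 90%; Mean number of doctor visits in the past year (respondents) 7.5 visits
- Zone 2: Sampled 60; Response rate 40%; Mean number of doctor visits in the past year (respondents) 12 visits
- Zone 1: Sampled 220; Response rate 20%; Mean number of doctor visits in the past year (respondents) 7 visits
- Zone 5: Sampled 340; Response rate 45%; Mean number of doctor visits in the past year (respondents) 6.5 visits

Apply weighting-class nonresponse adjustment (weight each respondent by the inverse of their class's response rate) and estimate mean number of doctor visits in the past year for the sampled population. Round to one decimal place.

6.7

Weighting each respondent by the inverse class response rate inflates each class back to its sampled size, so the class weight is n_sampled:
  Zone 3: 360 × 5 = 1800
  Zone 4: 340 × 7.5 = 2550
  Zone 2: 60 × 12 = 720
  Zone 1: 220 × 7 = 1540
  Zone 5: 340 × 6.5 = 2210
Adjusted estimate = 8820 / 1,320 = 6.68182 → 6.7.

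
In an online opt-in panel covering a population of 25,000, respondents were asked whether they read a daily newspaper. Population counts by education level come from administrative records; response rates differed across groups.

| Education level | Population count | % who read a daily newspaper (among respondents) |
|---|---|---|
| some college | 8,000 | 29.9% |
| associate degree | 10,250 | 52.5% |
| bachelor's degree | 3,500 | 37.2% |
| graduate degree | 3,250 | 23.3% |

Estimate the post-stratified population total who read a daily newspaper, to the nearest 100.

9,800

Estimated count per cell = population count × respondent percentage:
  some college: 8,000 × 29.9% = 2392
  associate degree: 10,250 × 52.5% = 5381.25
  bachelor's degree: 3,500 × 37.2% = 1302
  graduate degree: 3,250 × 23.3% = 757.25
Estimated total = 9832.5 → 9,800.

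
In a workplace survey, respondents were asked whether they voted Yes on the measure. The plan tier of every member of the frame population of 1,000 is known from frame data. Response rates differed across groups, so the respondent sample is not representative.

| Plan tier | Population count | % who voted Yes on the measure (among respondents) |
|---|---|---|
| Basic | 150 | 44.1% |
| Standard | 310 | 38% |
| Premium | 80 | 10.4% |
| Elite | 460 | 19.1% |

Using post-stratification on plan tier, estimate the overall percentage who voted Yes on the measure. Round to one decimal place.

28.0%

Weight each group's respondent value by its population share:
  Basic: (150/1,000) × 44.1 = 6.615
  Standard: (310/1,000) × 38 = 11.78
  Premium: (80/1,000) × 10.4 = 0.832
  Elite: (460/1,000) × 19.1 = 8.786
Post-stratified estimate = 28.013 → 28.0%.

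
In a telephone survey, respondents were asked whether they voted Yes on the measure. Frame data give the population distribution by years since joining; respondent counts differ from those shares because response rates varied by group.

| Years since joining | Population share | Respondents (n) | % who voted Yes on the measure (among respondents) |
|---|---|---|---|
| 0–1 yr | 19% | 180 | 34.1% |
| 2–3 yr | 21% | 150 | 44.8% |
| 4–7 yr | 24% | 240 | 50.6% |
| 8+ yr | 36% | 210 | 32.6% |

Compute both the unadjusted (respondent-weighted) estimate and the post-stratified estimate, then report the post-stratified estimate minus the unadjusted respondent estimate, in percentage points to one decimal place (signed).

-1.1 percentage points

Without adjustment, the pooled respondent share is:
  (180/780)×34.1 + (150/780)×44.8 + (240/780)×50.6 + (210/780)×32.6 = 40.8308%
Post-stratified estimate weights by population shares:
  0.19×34.1 + 0.21×44.8 + 0.24×50.6 + 0.36×32.6 = 39.767%
Difference = 39.767 − 40.8308 = -1.0638 pp.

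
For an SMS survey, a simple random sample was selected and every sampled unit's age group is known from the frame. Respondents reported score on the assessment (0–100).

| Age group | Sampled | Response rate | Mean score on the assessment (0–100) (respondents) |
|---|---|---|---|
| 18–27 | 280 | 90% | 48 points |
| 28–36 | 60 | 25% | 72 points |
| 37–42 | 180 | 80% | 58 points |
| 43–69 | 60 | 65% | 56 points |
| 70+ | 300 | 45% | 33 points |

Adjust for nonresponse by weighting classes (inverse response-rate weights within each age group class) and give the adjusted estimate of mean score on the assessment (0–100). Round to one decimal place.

Each respondent's weight = sampled/responded in their class; summing within a class gives n_sampled, so:
  18–27: 280 × 48 = 13,440
  28–36: 60 × 72 = 4320
  37–42: 180 × 58 = 10,440
  43–69: 60 × 56 = 3360
  70+: 300 × 33 = 9900
Adjusted estimate = 41,460 / 880 = 47.1136 → 47.1.

47.1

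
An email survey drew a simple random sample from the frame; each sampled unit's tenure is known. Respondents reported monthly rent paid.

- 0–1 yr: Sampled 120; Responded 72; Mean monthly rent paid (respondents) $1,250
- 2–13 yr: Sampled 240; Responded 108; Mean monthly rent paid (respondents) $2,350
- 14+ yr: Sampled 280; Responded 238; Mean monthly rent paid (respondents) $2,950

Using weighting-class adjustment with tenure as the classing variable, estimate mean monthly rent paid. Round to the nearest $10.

$2,410

Response rates by class: 0–1 yr 72/120 = 60%, 2–13 yr 108/240 = 45%, 14+ yr 238/280 = 85%.
Inverse-response-rate weighting restores each class to its sampled count, so class totals weight by n_sampled:
  0–1 yr: 120 × 1250 = 150,000
  2–13 yr: 240 × 2350 = 564,000
  14+ yr: 280 × 2950 = 826,000
Adjusted estimate = 1,540,000 / 640 = 2406.25 → $2,410.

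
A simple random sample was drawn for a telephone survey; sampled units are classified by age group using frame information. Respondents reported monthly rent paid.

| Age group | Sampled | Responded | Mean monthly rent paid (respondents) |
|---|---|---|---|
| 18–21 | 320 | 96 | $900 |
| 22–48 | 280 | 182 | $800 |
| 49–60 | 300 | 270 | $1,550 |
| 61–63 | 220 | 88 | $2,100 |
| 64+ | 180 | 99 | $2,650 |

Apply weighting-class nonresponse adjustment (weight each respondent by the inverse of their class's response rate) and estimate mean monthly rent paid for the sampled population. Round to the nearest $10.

Response rates by class: 18–21 96/320 = 30%, 22–48 182/280 = 65%, 49–60 270/300 = 90%, 61–63 88/220 = 40%, 64+ 99/180 = 55%.
Each respondent's weight = sampled/responded in their class; summing within a class gives n_sampled, so:
  18–21: 320 × 900 = 288,000
  22–48: 280 × 800 = 224,000
  49–60: 300 × 1550 = 465,000
  61–63: 220 × 2100 = 462,000
  64+: 180 × 2650 = 477,000
Adjusted estimate = 1,916,000 / 1,300 = 1473.85 → $1,470.

$1,470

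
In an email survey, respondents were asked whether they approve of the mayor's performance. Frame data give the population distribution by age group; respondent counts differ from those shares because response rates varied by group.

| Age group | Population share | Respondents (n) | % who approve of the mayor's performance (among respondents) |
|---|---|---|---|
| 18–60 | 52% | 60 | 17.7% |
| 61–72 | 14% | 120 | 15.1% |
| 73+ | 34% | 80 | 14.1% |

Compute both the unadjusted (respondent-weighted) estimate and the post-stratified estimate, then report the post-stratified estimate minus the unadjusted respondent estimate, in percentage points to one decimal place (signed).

+0.7 percentage points

Unadjusted (pooled respondent) estimate weights by respondent counts:
  (60/260)×17.7 + (120/260)×15.1 + (80/260)×14.1 = 15.3923%
Post-stratifying to population shares instead:
  0.52×17.7 + 0.14×15.1 + 0.34×14.1 = 16.112%
Difference = 16.112 − 15.3923 = 0.7197 pp.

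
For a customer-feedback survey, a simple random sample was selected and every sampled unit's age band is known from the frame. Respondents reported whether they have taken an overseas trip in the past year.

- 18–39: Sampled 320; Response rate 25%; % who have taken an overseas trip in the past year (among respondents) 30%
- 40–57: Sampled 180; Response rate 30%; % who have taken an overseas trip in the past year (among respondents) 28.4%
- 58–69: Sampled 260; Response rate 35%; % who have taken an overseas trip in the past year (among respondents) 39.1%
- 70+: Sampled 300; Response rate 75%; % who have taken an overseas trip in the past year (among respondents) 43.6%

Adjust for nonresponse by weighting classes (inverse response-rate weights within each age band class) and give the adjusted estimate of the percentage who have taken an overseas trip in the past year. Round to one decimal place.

With weight = n_sampled/n_responded per class, the weighted class total is n_sampled:
  18–39: 320 × 30 = 9600
  40–57: 180 × 28.4 = 5112
  58–69: 260 × 39.1 = 10,166
  70+: 300 × 43.6 = 13,080
Adjusted estimate = 37,958 / 1,060 = 35.8094 → 35.8%.

35.8%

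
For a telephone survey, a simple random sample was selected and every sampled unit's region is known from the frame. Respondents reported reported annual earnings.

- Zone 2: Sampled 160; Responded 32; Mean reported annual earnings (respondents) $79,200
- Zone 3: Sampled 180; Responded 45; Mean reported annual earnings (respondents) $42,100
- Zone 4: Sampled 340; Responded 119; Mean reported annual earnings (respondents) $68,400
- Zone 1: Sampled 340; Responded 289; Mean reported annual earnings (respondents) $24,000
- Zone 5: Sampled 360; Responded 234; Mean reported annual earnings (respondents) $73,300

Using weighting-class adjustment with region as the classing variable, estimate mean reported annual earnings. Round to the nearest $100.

$56,600

Class response rates: Zone 2 32/160 = 20%, Zone 3 45/180 = 25%, Zone 4 119/340 = 35%, Zone 1 289/340 = 85%, Zone 5 234/360 = 65%.
With weight = n_sampled/n_responded per class, the weighted class total is n_sampled:
  Zone 2: 160 × 79,200 = 12,672,000
  Zone 3: 180 × 42,100 = 7,578,000
  Zone 4: 340 × 68,400 = 23,256,000
  Zone 1: 340 × 24,000 = 8,160,000
  Zone 5: 360 × 73,300 = 26,388,000
Adjusted estimate = 78,054,000 / 1,380 = 56560.9 → $56,600.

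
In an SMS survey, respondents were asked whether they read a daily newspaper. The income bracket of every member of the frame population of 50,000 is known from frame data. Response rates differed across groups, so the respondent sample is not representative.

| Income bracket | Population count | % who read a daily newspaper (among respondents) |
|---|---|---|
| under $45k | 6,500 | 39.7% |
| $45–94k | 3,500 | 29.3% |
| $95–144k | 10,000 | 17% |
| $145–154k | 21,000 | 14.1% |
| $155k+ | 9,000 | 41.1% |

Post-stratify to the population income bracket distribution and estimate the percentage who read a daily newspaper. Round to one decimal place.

23.9%

Post-stratification weights by population share, not respondent share:
  under $45k: (6,500/50,000) × 39.7 = 5.161
  $45–94k: (3,500/50,000) × 29.3 = 2.051
  $95–144k: (10,000/50,000) × 17 = 3.4
  $145–154k: (21,000/50,000) × 14.1 = 5.922
  $155k+: (9,000/50,000) × 41.1 = 7.398
Post-stratified estimate = 23.932 → 23.9%.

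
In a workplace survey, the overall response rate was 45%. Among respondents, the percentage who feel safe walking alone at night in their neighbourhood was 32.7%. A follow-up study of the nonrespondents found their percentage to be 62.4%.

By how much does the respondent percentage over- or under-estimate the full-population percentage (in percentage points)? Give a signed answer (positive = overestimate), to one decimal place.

Nonresponse fraction = 1 − 0.45 = 0.55.
Bias = (nonresponse fraction) × (respondent percentage − nonrespondent percentage)
     = 0.55 × (32.7 − 62.4) = 0.55 × -29.7 = -16.335.

-16.3 percentage points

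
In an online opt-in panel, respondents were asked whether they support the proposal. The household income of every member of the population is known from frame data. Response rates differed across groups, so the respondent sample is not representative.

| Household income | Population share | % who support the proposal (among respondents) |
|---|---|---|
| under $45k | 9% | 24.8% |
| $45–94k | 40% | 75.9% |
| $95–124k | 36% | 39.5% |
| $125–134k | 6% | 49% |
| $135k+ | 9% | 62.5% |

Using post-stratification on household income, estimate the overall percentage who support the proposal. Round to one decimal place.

Each cell contributes population-share × respondent value:
  under $45k: 0.09 × 24.8 = 2.232
  $45–94k: 0.4 × 75.9 = 30.36
  $95–124k: 0.36 × 39.5 = 14.22
  $125–134k: 0.06 × 49 = 2.94
  $135k+: 0.09 × 62.5 = 5.625
Post-stratified estimate = 55.377 → 55.4%.

55.4%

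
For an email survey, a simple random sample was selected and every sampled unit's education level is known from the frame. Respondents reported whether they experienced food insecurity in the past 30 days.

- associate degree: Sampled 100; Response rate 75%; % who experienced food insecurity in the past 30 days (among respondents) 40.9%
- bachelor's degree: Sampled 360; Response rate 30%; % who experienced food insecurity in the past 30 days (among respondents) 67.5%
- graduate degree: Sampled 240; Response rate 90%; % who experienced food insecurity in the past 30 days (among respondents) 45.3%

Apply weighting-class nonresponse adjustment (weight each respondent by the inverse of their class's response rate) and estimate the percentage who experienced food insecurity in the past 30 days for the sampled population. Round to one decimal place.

Inverse-response-rate weighting restores each class to its sampled count, so class totals weight by n_sampled:
  associate degree: 100 × 40.9 = 4090
  bachelor's degree: 360 × 67.5 = 24,300
  graduate degree: 240 × 45.3 = 10,872
Adjusted estimate = 39,262 / 700 = 56.0886 → 56.1%.

56.1%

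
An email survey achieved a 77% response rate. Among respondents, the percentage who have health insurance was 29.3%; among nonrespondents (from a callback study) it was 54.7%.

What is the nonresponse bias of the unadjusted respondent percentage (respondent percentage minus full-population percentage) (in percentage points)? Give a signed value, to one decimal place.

Nonresponse fraction = 1 − 0.77 = 0.23.
Bias = (nonresponse fraction) × (respondent percentage − nonrespondent percentage)
     = 0.23 × (29.3 − 54.7) = 0.23 × -25.4 = -5.842.

-5.8 percentage points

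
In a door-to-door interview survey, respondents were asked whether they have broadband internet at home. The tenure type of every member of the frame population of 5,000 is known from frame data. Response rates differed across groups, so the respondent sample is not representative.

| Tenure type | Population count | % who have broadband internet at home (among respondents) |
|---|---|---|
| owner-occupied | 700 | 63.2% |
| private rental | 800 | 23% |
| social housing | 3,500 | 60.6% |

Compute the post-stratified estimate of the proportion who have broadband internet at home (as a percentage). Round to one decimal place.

54.9%

Each cell contributes population-share × respondent value:
  owner-occupied: (700/5,000) × 63.2 = 8.848
  private rental: (800/5,000) × 23 = 3.68
  social housing: (3,500/5,000) × 60.6 = 42.42
Post-stratified estimate = 54.948 → 54.9%.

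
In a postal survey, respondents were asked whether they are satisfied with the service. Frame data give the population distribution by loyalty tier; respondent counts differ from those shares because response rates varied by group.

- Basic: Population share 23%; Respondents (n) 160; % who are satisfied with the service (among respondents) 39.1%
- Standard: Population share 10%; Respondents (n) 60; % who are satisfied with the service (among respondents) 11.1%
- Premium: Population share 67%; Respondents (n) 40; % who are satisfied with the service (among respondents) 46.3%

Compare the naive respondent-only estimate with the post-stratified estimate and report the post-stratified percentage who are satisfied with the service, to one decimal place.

Without adjustment, the pooled respondent share is:
  (160/260)×39.1 + (60/260)×11.1 + (40/260)×46.3 = 33.7462%
Post-stratifying to population shares instead:
  0.23×39.1 + 0.1×11.1 + 0.67×46.3 = 41.124%

41.1%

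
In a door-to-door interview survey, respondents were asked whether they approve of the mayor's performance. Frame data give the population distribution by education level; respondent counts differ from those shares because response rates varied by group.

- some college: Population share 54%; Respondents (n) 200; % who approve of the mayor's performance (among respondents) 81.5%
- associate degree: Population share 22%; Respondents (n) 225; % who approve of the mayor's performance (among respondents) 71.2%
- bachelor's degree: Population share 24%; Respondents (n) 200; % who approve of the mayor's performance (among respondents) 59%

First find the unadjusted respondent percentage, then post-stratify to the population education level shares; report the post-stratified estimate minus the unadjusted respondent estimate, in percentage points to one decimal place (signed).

Naive respondent-only estimate (weights = respondent counts):
  (200/625)×81.5 + (225/625)×71.2 + (200/625)×59 = 70.592%
Reweighting by population education level shares:
  0.54×81.5 + 0.22×71.2 + 0.24×59 = 73.834%
Difference = 73.834 − 70.592 = 3.242 pp.

+3.2 percentage points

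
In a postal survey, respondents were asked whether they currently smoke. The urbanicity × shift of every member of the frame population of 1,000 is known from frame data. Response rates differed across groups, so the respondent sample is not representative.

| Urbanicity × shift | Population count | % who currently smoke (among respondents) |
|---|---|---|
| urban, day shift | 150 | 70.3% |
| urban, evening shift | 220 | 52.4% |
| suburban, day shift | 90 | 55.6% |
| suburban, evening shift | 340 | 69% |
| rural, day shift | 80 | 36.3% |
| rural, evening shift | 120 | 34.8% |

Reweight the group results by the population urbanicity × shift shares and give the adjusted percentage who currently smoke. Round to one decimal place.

Weight each group's respondent value by its population share:
  urban, day shift: (150/1,000) × 70.3 = 10.545
  urban, evening shift: (220/1,000) × 52.4 = 11.528
  suburban, day shift: (90/1,000) × 55.6 = 5.004
  suburban, evening shift: (340/1,000) × 69 = 23.46
  rural, day shift: (80/1,000) × 36.3 = 2.904
  rural, evening shift: (120/1,000) × 34.8 = 4.176
Post-stratified estimate = 57.617 → 57.6%.

57.6%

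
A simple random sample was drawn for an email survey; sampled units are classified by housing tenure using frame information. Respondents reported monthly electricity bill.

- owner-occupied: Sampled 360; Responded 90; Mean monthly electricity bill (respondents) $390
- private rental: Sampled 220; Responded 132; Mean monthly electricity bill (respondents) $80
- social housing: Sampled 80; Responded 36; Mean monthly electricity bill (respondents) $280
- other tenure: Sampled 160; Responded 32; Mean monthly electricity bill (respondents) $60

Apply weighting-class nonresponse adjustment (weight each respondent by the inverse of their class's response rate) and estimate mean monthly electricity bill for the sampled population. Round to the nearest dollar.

$232

Response rates by class: owner-occupied 90/360 = 25%, private rental 132/220 = 60%, social housing 36/80 = 45%, other tenure 32/160 = 20%.
Inverse-response-rate weighting restores each class to its sampled count, so class totals weight by n_sampled:
  owner-occupied: 360 × 390 = 140,400
  private rental: 220 × 80 = 17,600
  social housing: 80 × 280 = 22,400
  other tenure: 160 × 60 = 9600
Adjusted estimate = 190,000 / 820 = 231.707 → $232.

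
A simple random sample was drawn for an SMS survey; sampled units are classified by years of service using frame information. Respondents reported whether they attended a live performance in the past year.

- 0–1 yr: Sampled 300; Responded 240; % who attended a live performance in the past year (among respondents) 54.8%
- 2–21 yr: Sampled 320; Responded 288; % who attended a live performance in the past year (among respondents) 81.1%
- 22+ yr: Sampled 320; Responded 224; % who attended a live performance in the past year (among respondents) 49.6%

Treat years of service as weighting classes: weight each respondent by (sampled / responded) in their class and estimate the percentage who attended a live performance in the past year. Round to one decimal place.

Response rates by class: 0–1 yr 240/300 = 80%, 2–21 yr 288/320 = 90%, 22+ yr 224/320 = 70%.
Inverse-response-rate weighting restores each class to its sampled count, so class totals weight by n_sampled:
  0–1 yr: 300 × 54.8 = 16,440
  2–21 yr: 320 × 81.1 = 25,952
  22+ yr: 320 × 49.6 = 15,872
Adjusted estimate = 58,264 / 940 = 61.983 → 62.0%.

62.0%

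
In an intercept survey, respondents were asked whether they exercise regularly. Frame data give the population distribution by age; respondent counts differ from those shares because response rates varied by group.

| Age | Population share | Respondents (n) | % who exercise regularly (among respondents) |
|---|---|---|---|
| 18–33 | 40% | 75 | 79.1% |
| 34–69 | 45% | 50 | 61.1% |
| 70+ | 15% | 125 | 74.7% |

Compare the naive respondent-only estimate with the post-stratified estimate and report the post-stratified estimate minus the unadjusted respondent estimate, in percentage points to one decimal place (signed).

Naive respondent-only estimate (weights = respondent counts):
  (75/250)×79.1 + (50/250)×61.1 + (125/250)×74.7 = 73.3%
Reweighting by population age shares:
  0.4×79.1 + 0.45×61.1 + 0.15×74.7 = 70.34%
Difference = 70.34 − 73.3 = -2.96 pp.

-3.0 percentage points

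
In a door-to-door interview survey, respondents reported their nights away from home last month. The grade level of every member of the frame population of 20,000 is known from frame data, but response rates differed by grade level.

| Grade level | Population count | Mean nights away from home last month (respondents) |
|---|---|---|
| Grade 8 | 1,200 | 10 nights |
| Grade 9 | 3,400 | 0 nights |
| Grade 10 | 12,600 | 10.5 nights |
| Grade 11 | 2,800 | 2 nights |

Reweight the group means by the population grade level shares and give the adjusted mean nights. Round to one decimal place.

7.5

Post-stratification weights by population share, not respondent share:
  Grade 8: (1,200/20,000) × 10 = 0.6
  Grade 9: (3,400/20,000) × 0 = 0
  Grade 10: (12,600/20,000) × 10.5 = 6.615
  Grade 11: (2,800/20,000) × 2 = 0.28
Post-stratified estimate = 7.495 → 7.5.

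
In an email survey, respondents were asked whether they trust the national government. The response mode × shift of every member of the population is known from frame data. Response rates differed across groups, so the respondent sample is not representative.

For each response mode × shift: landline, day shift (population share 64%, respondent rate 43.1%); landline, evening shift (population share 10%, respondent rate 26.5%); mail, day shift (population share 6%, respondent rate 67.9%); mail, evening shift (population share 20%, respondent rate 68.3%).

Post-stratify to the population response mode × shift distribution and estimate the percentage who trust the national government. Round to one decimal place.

48.0%

Reweight to the known response mode × shift distribution:
  landline, day shift: 0.64 × 43.1 = 27.584
  landline, evening shift: 0.1 × 26.5 = 2.65
  mail, day shift: 0.06 × 67.9 = 4.074
  mail, evening shift: 0.2 × 68.3 = 13.66
Post-stratified estimate = 47.968 → 48.0%.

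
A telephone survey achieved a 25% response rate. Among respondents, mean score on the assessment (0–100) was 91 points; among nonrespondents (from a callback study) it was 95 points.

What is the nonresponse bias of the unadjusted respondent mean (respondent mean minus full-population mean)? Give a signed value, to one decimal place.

Nonresponse fraction = 1 − 0.25 = 0.75.
Bias = (nonresponse fraction) × (respondent mean − nonrespondent mean)
     = 0.75 × (91 − 95) = 0.75 × -4 = -3.

-3.0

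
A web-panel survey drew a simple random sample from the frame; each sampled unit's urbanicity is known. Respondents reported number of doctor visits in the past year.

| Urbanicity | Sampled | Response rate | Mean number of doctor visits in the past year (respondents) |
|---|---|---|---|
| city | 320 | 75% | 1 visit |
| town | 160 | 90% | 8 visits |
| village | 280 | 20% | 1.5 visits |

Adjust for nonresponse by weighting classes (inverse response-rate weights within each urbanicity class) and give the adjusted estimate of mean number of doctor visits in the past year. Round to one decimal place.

2.7

With weight = n_sampled/n_responded per class, the weighted class total is n_sampled:
  city: 320 × 1 = 320
  town: 160 × 8 = 1280
  village: 280 × 1.5 = 420
Adjusted estimate = 2020 / 760 = 2.65789 → 2.7.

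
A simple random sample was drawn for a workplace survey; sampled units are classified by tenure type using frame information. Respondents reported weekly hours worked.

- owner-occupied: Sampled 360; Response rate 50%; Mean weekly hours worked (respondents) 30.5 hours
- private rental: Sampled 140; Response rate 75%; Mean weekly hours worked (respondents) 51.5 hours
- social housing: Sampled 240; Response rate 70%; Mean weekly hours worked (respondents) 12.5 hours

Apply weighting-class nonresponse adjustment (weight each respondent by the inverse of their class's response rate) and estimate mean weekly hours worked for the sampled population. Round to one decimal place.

With weight = n_sampled/n_responded per class, the weighted class total is n_sampled:
  owner-occupied: 360 × 30.5 = 10,980
  private rental: 140 × 51.5 = 7210
  social housing: 240 × 12.5 = 3000
Adjusted estimate = 21,190 / 740 = 28.6351 → 28.6.

28.6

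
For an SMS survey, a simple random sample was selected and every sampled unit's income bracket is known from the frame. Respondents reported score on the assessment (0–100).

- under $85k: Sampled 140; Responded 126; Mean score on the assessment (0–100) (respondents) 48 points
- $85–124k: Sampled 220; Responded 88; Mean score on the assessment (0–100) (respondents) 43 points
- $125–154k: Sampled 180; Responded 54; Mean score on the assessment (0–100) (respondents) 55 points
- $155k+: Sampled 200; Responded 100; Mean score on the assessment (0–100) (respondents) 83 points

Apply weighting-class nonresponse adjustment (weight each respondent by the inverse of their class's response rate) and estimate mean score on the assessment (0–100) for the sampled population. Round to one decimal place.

Response rates by class: under $85k 126/140 = 90%, $85–124k 88/220 = 40%, $125–154k 54/180 = 30%, $155k+ 100/200 = 50%.
With weight = n_sampled/n_responded per class, the weighted class total is n_sampled:
  under $85k: 140 × 48 = 6720
  $85–124k: 220 × 43 = 9460
  $125–154k: 180 × 55 = 9900
  $155k+: 200 × 83 = 16,600
Adjusted estimate = 42,680 / 740 = 57.6757 → 57.7.

57.7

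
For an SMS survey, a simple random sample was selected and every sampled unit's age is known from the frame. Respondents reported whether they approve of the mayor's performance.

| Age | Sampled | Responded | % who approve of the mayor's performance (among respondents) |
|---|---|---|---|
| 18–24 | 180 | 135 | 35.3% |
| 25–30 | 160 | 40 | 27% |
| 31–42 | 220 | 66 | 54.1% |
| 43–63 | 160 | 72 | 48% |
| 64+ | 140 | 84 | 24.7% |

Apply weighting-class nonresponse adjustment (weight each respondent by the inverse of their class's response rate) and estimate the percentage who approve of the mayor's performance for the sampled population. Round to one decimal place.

Response rates by class: 18–24 135/180 = 75%, 25–30 40/160 = 25%, 31–42 66/220 = 30%, 43–63 72/160 = 45%, 64+ 84/140 = 60%.
Weighting each respondent by the inverse class response rate inflates each class back to its sampled size, so the class weight is n_sampled:
  18–24: 180 × 35.3 = 6354
  25–30: 160 × 27 = 4320
  31–42: 220 × 54.1 = 11,902
  43–63: 160 × 48 = 7680
  64+: 140 × 24.7 = 3458
Adjusted estimate = 33,714 / 860 = 39.2023 → 39.2%.

39.2%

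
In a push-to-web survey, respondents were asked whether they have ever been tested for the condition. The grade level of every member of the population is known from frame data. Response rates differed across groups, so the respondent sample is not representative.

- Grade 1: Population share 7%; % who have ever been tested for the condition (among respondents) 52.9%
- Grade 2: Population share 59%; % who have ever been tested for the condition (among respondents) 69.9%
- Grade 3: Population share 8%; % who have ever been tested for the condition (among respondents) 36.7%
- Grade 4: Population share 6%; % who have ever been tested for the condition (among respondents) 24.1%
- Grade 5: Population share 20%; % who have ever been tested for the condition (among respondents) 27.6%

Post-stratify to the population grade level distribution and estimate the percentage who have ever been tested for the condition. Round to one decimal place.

Weight each group's respondent value by its population share:
  Grade 1: 0.07 × 52.9 = 3.703
  Grade 2: 0.59 × 69.9 = 41.241
  Grade 3: 0.08 × 36.7 = 2.936
  Grade 4: 0.06 × 24.1 = 1.446
  Grade 5: 0.2 × 27.6 = 5.52
Post-stratified estimate = 54.846 → 54.8%.

54.8%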